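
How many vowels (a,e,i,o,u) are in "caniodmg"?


Input: caniodmg
Checking each character:
  'c' at position 0: consonant
  'a' at position 1: vowel (running total: 1)
  'n' at position 2: consonant
  'i' at position 3: vowel (running total: 2)
  'o' at position 4: vowel (running total: 3)
  'd' at position 5: consonant
  'm' at position 6: consonant
  'g' at position 7: consonant
Total vowels: 3

3


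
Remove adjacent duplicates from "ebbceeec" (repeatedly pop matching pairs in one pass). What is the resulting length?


Input: ebbceeec
Stack-based adjacent duplicate removal:
  Read 'e': push. Stack: e
  Read 'b': push. Stack: eb
  Read 'b': matches stack top 'b' => pop. Stack: e
  Read 'c': push. Stack: ec
  Read 'e': push. Stack: ece
  Read 'e': matches stack top 'e' => pop. Stack: ec
  Read 'e': push. Stack: ece
  Read 'c': push. Stack: ecec
Final stack: "ecec" (length 4)

4


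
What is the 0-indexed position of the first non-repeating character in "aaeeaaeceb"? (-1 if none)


Input: aaeeaaeceb
Character frequencies:
  'a': 4
  'b': 1
  'c': 1
  'e': 4
Scanning left to right for freq == 1:
  Position 0 ('a'): freq=4, skip
  Position 1 ('a'): freq=4, skip
  Position 2 ('e'): freq=4, skip
  Position 3 ('e'): freq=4, skip
  Position 4 ('a'): freq=4, skip
  Position 5 ('a'): freq=4, skip
  Position 6 ('e'): freq=4, skip
  Position 7 ('c'): unique! => answer = 7

7


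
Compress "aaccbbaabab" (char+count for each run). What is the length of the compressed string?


Input: aaccbbaabab
Runs:
  'a' x 2 => "a2"
  'c' x 2 => "c2"
  'b' x 2 => "b2"
  'a' x 2 => "a2"
  'b' x 1 => "b1"
  'a' x 1 => "a1"
  'b' x 1 => "b1"
Compressed: "a2c2b2a2b1a1b1"
Compressed length: 14

14


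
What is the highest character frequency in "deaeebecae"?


Input: deaeebecae
Character counts:
  'a': 2
  'b': 1
  'c': 1
  'd': 1
  'e': 5
Maximum frequency: 5

5


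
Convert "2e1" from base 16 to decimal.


Input: "2e1" in base 16
Positional expansion:
  Digit '2' (value 2) x 16^2 = 512
  Digit 'e' (value 14) x 16^1 = 224
  Digit '1' (value 1) x 16^0 = 1
Sum = 737

737


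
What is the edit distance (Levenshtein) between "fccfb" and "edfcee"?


Computing edit distance: "fccfb" -> "edfcee"
DP table:
           e    d    f    c    e    e
      0    1    2    3    4    5    6
  f   1    1    2    2    3    4    5
  c   2    2    2    3    2    3    4
  c   3    3    3    3    3    3    4
  f   4    4    4    3    4    4    4
  b   5    5    5    4    4    5    5
Edit distance = dp[5][6] = 5

5


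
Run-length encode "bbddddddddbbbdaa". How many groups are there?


Input: bbddddddddbbbdaa
Scanning for consecutive runs:
  Group 1: 'b' x 2 (positions 0-1)
  Group 2: 'd' x 8 (positions 2-9)
  Group 3: 'b' x 3 (positions 10-12)
  Group 4: 'd' x 1 (positions 13-13)
  Group 5: 'a' x 2 (positions 14-15)
Total groups: 5

5


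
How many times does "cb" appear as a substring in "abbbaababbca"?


Searching for "cb" in "abbbaababbca"
Scanning each position:
  Position 0: "ab" => no
  Position 1: "bb" => no
  Position 2: "bb" => no
  Position 3: "ba" => no
  Position 4: "aa" => no
  Position 5: "ab" => no
  Position 6: "ba" => no
  Position 7: "ab" => no
  Position 8: "bb" => no
  Position 9: "bc" => no
  Position 10: "ca" => no
Total occurrences: 0

0


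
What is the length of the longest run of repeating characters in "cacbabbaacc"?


Input: "cacbabbaacc"
Scanning for longest run:
  Position 1 ('a'): new char, reset run to 1
  Position 2 ('c'): new char, reset run to 1
  Position 3 ('b'): new char, reset run to 1
  Position 4 ('a'): new char, reset run to 1
  Position 5 ('b'): new char, reset run to 1
  Position 6 ('b'): continues run of 'b', length=2
  Position 7 ('a'): new char, reset run to 1
  Position 8 ('a'): continues run of 'a', length=2
  Position 9 ('c'): new char, reset run to 1
  Position 10 ('c'): continues run of 'c', length=2
Longest run: 'b' with length 2

2


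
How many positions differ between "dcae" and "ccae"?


Comparing "dcae" and "ccae" position by position:
  Position 0: 'd' vs 'c' => DIFFER
  Position 1: 'c' vs 'c' => same
  Position 2: 'a' vs 'a' => same
  Position 3: 'e' vs 'e' => same
Positions that differ: 1

1


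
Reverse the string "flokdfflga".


Input: flokdfflga
Reading characters right to left:
  Position 9: 'a'
  Position 8: 'g'
  Position 7: 'l'
  Position 6: 'f'
  Position 5: 'f'
  Position 4: 'd'
  Position 3: 'k'
  Position 2: 'o'
  Position 1: 'l'
  Position 0: 'f'
Reversed: aglffdkolf

aglffdkolf


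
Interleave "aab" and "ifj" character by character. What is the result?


Interleaving "aab" and "ifj":
  Position 0: 'a' from first, 'i' from second => "ai"
  Position 1: 'a' from first, 'f' from second => "af"
  Position 2: 'b' from first, 'j' from second => "bj"
Result: aiafbj

aiafbj


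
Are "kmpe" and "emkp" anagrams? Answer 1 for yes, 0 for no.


Strings: "kmpe", "emkp"
Sorted first:  ekmp
Sorted second: ekmp
Sorted forms match => anagrams

1


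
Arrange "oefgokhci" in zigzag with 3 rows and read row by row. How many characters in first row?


Zigzag "oefgokhci" into 3 rows:
Placing characters:
  'o' => row 0
  'e' => row 1
  'f' => row 2
  'g' => row 1
  'o' => row 0
  'k' => row 1
  'h' => row 2
  'c' => row 1
  'i' => row 0
Rows:
  Row 0: "ooi"
  Row 1: "egkc"
  Row 2: "fh"
First row length: 3

3


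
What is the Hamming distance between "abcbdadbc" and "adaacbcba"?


Comparing "abcbdadbc" and "adaacbcba" position by position:
  Position 0: 'a' vs 'a' => same
  Position 1: 'b' vs 'd' => differ
  Position 2: 'c' vs 'a' => differ
  Position 3: 'b' vs 'a' => differ
  Position 4: 'd' vs 'c' => differ
  Position 5: 'a' vs 'b' => differ
  Position 6: 'd' vs 'c' => differ
  Position 7: 'b' vs 'b' => same
  Position 8: 'c' vs 'a' => differ
Total differences (Hamming distance): 7

7


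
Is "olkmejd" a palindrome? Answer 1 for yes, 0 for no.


Input: olkmejd
Reversed: djemklo
  Compare pos 0 ('o') with pos 6 ('d'): MISMATCH
  Compare pos 1 ('l') with pos 5 ('j'): MISMATCH
  Compare pos 2 ('k') with pos 4 ('e'): MISMATCH
Result: not a palindrome

0


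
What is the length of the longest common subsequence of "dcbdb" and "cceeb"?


LCS of "dcbdb" and "cceeb"
DP table:
           c    c    e    e    b
      0    0    0    0    0    0
  d   0    0    0    0    0    0
  c   0    1    1    1    1    1
  b   0    1    1    1    1    2
  d   0    1    1    1    1    2
  b   0    1    1    1    1    2
LCS length = dp[5][5] = 2

2


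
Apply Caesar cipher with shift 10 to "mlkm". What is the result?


Caesar cipher: shift "mlkm" by 10
  'm' (pos 12) + 10 = pos 22 = 'w'
  'l' (pos 11) + 10 = pos 21 = 'v'
  'k' (pos 10) + 10 = pos 20 = 'u'
  'm' (pos 12) + 10 = pos 22 = 'w'
Result: wvuw

wvuw


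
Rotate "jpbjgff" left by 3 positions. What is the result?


Input: "jpbjgff", rotate left by 3
First 3 characters: "jpb"
Remaining characters: "jgff"
Concatenate remaining + first: "jgff" + "jpb" = "jgffjpb"

jgffjpb


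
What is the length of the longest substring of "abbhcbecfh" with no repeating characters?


Input: "abbhcbecfh"
Sliding window (track last position of each char):
  Position 0 ('a'): window [0,0] length 1 -- new best
  Position 1 ('b'): window [0,1] length 2 -- new best
  Position 2 ('b'): repeat (last at 1), move window start to 2
  Position 2 ('b'): window [2,2] length 1
  Position 3 ('h'): window [2,3] length 2
  Position 4 ('c'): window [2,4] length 3 -- new best
  Position 5 ('b'): repeat (last at 2), move window start to 3
  Position 5 ('b'): window [3,5] length 3
  Position 6 ('e'): window [3,6] length 4 -- new best
  Position 7 ('c'): repeat (last at 4), move window start to 5
  Position 7 ('c'): window [5,7] length 3
  Position 8 ('f'): window [5,8] length 4
  Position 9 ('h'): window [5,9] length 5 -- new best
Longest substring with no repeats: "becfh" with length 5

5


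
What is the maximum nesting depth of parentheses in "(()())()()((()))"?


Input: "(()())()()((()))"
Tracking depth:
  Position 0 '(': depth becomes 1
  Position 1 '(': depth becomes 2
  Position 2 ')': depth becomes 1
  Position 3 '(': depth becomes 2
  Position 4 ')': depth becomes 1
  Position 5 ')': depth becomes 0
  Position 6 '(': depth becomes 1
  Position 7 ')': depth becomes 0
  Position 8 '(': depth becomes 1
  Position 9 ')': depth becomes 0
  Position 10 '(': depth becomes 1
  Position 11 '(': depth becomes 2
  Position 12 '(': depth becomes 3
  Position 13 ')': depth becomes 2
  Position 14 ')': depth becomes 1
  Position 15 ')': depth becomes 0
Maximum depth reached: 3

3


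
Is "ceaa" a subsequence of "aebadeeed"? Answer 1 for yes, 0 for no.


Check if "ceaa" is a subsequence of "aebadeeed"
Greedy scan:
  Position 0 ('a'): no match needed
  Position 1 ('e'): no match needed
  Position 2 ('b'): no match needed
  Position 3 ('a'): no match needed
  Position 4 ('d'): no match needed
  Position 5 ('e'): no match needed
  Position 6 ('e'): no match needed
  Position 7 ('e'): no match needed
  Position 8 ('d'): no match needed
Only matched 0/4 characters => not a subsequence

0


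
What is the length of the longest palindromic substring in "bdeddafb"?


Input: "bdeddafb"
Checking substrings for palindromes:
  [1:4] "ded" (len 3) => palindrome
  [3:5] "dd" (len 2) => palindrome
Longest palindromic substring: "ded" with length 3

3


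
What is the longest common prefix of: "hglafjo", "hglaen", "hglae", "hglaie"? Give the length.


Words: hglafjo, hglaen, hglae, hglaie
  Position 0: all 'h' => match
  Position 1: all 'g' => match
  Position 2: all 'l' => match
  Position 3: all 'a' => match
  Position 4: ('f', 'e', 'e', 'i') => mismatch, stop
LCP = "hgla" (length 4)

4


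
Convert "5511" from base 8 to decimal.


Input: "5511" in base 8
Positional expansion:
  Digit '5' (value 5) x 8^3 = 2560
  Digit '5' (value 5) x 8^2 = 320
  Digit '1' (value 1) x 8^1 = 8
  Digit '1' (value 1) x 8^0 = 1
Sum = 2889

2889


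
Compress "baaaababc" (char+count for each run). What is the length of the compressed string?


Input: baaaababc
Runs:
  'b' x 1 => "b1"
  'a' x 4 => "a4"
  'b' x 1 => "b1"
  'a' x 1 => "a1"
  'b' x 1 => "b1"
  'c' x 1 => "c1"
Compressed: "b1a4b1a1b1c1"
Compressed length: 12

12


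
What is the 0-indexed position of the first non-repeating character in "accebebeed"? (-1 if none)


Input: accebebeed
Character frequencies:
  'a': 1
  'b': 2
  'c': 2
  'd': 1
  'e': 4
Scanning left to right for freq == 1:
  Position 0 ('a'): unique! => answer = 0

0


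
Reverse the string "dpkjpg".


Input: dpkjpg
Reading characters right to left:
  Position 5: 'g'
  Position 4: 'p'
  Position 3: 'j'
  Position 2: 'k'
  Position 1: 'p'
  Position 0: 'd'
Reversed: gpjkpd

gpjkpd


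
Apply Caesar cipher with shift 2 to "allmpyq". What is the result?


Caesar cipher: shift "allmpyq" by 2
  'a' (pos 0) + 2 = pos 2 = 'c'
  'l' (pos 11) + 2 = pos 13 = 'n'
  'l' (pos 11) + 2 = pos 13 = 'n'
  'm' (pos 12) + 2 = pos 14 = 'o'
  'p' (pos 15) + 2 = pos 17 = 'r'
  'y' (pos 24) + 2 = pos 0 = 'a'
  'q' (pos 16) + 2 = pos 18 = 's'
Result: cnnoras

cnnoras


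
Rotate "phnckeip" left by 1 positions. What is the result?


Input: "phnckeip", rotate left by 1
First 1 characters: "p"
Remaining characters: "hnckeip"
Concatenate remaining + first: "hnckeip" + "p" = "hnckeipp"

hnckeipp


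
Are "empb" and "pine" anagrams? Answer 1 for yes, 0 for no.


Strings: "empb", "pine"
Sorted first:  bemp
Sorted second: einp
Differ at position 0: 'b' vs 'e' => not anagrams

0


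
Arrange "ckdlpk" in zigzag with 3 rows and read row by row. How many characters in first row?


Zigzag "ckdlpk" into 3 rows:
Placing characters:
  'c' => row 0
  'k' => row 1
  'd' => row 2
  'l' => row 1
  'p' => row 0
  'k' => row 1
Rows:
  Row 0: "cp"
  Row 1: "klk"
  Row 2: "d"
First row length: 2

2


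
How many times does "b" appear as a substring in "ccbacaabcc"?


Searching for "b" in "ccbacaabcc"
Scanning each position:
  Position 0: "c" => no
  Position 1: "c" => no
  Position 2: "b" => MATCH
  Position 3: "a" => no
  Position 4: "c" => no
  Position 5: "a" => no
  Position 6: "a" => no
  Position 7: "b" => MATCH
  Position 8: "c" => no
  Position 9: "c" => no
Total occurrences: 2

2


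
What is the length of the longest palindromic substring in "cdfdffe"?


Input: "cdfdffe"
Checking substrings for palindromes:
  [1:4] "dfd" (len 3) => palindrome
  [2:5] "fdf" (len 3) => palindrome
  [4:6] "ff" (len 2) => palindrome
Longest palindromic substring: "dfd" with length 3

3


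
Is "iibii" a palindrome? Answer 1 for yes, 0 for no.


Input: iibii
Reversed: iibii
  Compare pos 0 ('i') with pos 4 ('i'): match
  Compare pos 1 ('i') with pos 3 ('i'): match
Result: palindrome

1


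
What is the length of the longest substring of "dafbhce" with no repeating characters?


Input: "dafbhce"
Sliding window (track last position of each char):
  Position 0 ('d'): window [0,0] length 1 -- new best
  Position 1 ('a'): window [0,1] length 2 -- new best
  Position 2 ('f'): window [0,2] length 3 -- new best
  Position 3 ('b'): window [0,3] length 4 -- new best
  Position 4 ('h'): window [0,4] length 5 -- new best
  Position 5 ('c'): window [0,5] length 6 -- new best
  Position 6 ('e'): window [0,6] length 7 -- new best
Longest substring with no repeats: "dafbhce" with length 7

7


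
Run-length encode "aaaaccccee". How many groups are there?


Input: aaaaccccee
Scanning for consecutive runs:
  Group 1: 'a' x 4 (positions 0-3)
  Group 2: 'c' x 4 (positions 4-7)
  Group 3: 'e' x 2 (positions 8-9)
Total groups: 3

3


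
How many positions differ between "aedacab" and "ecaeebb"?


Comparing "aedacab" and "ecaeebb" position by position:
  Position 0: 'a' vs 'e' => DIFFER
  Position 1: 'e' vs 'c' => DIFFER
  Position 2: 'd' vs 'a' => DIFFER
  Position 3: 'a' vs 'e' => DIFFER
  Position 4: 'c' vs 'e' => DIFFER
  Position 5: 'a' vs 'b' => DIFFER
  Position 6: 'b' vs 'b' => same
Positions that differ: 6

6


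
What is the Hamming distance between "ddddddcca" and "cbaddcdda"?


Comparing "ddddddcca" and "cbaddcdda" position by position:
  Position 0: 'd' vs 'c' => differ
  Position 1: 'd' vs 'b' => differ
  Position 2: 'd' vs 'a' => differ
  Position 3: 'd' vs 'd' => same
  Position 4: 'd' vs 'd' => same
  Position 5: 'd' vs 'c' => differ
  Position 6: 'c' vs 'd' => differ
  Position 7: 'c' vs 'd' => differ
  Position 8: 'a' vs 'a' => same
Total differences (Hamming distance): 6

6


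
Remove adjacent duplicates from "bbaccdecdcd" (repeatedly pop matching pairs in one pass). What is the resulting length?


Input: bbaccdecdcd
Stack-based adjacent duplicate removal:
  Read 'b': push. Stack: b
  Read 'b': matches stack top 'b' => pop. Stack: (empty)
  Read 'a': push. Stack: a
  Read 'c': push. Stack: ac
  Read 'c': matches stack top 'c' => pop. Stack: a
  Read 'd': push. Stack: ad
  Read 'e': push. Stack: ade
  Read 'c': push. Stack: adec
  Read 'd': push. Stack: adecd
  Read 'c': push. Stack: adecdc
  Read 'd': push. Stack: adecdcd
Final stack: "adecdcd" (length 7)

7


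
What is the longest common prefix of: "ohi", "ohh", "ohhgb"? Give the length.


Words: ohi, ohh, ohhgb
  Position 0: all 'o' => match
  Position 1: all 'h' => match
  Position 2: ('i', 'h', 'h') => mismatch, stop
LCP = "oh" (length 2)

2


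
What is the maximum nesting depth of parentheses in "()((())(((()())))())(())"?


Input: "()((())(((()())))())(())"
Tracking depth:
  Position 0 '(': depth becomes 1
  Position 1 ')': depth becomes 0
  Position 2 '(': depth becomes 1
  Position 3 '(': depth becomes 2
  Position 4 '(': depth becomes 3
  Position 5 ')': depth becomes 2
  Position 6 ')': depth becomes 1
  Position 7 '(': depth becomes 2
  Position 8 '(': depth becomes 3
  Position 9 '(': depth becomes 4
  Position 10 '(': depth becomes 5
  Position 11 ')': depth becomes 4
  Position 12 '(': depth becomes 5
  Position 13 ')': depth becomes 4
  Position 14 ')': depth becomes 3
  Position 15 ')': depth becomes 2
  Position 16 ')': depth becomes 1
  Position 17 '(': depth becomes 2
  Position 18 ')': depth becomes 1
  Position 19 ')': depth becomes 0
  Position 20 '(': depth becomes 1
  Position 21 '(': depth becomes 2
  Position 22 ')': depth becomes 1
  Position 23 ')': depth becomes 0
Maximum depth reached: 5

5


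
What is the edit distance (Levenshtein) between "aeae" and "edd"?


Computing edit distance: "aeae" -> "edd"
DP table:
           e    d    d
      0    1    2    3
  a   1    1    2    3
  e   2    1    2    3
  a   3    2    2    3
  e   4    3    3    3
Edit distance = dp[4][3] = 3

3


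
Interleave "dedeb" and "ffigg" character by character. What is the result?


Interleaving "dedeb" and "ffigg":
  Position 0: 'd' from first, 'f' from second => "df"
  Position 1: 'e' from first, 'f' from second => "ef"
  Position 2: 'd' from first, 'i' from second => "di"
  Position 3: 'e' from first, 'g' from second => "eg"
  Position 4: 'b' from first, 'g' from second => "bg"
Result: dfefdiegbg

dfefdiegbg


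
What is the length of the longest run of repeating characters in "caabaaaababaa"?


Input: "caabaaaababaa"
Scanning for longest run:
  Position 1 ('a'): new char, reset run to 1
  Position 2 ('a'): continues run of 'a', length=2
  Position 3 ('b'): new char, reset run to 1
  Position 4 ('a'): new char, reset run to 1
  Position 5 ('a'): continues run of 'a', length=2
  Position 6 ('a'): continues run of 'a', length=3
  Position 7 ('a'): continues run of 'a', length=4
  Position 8 ('b'): new char, reset run to 1
  Position 9 ('a'): new char, reset run to 1
  Position 10 ('b'): new char, reset run to 1
  Position 11 ('a'): new char, reset run to 1
  Position 12 ('a'): continues run of 'a', length=2
Longest run: 'a' with length 4

4


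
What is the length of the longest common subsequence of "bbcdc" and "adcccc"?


LCS of "bbcdc" and "adcccc"
DP table:
           a    d    c    c    c    c
      0    0    0    0    0    0    0
  b   0    0    0    0    0    0    0
  b   0    0    0    0    0    0    0
  c   0    0    0    1    1    1    1
  d   0    0    1    1    1    1    1
  c   0    0    1    2    2    2    2
LCS length = dp[5][6] = 2

2


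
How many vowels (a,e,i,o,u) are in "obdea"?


Input: obdea
Checking each character:
  'o' at position 0: vowel (running total: 1)
  'b' at position 1: consonant
  'd' at position 2: consonant
  'e' at position 3: vowel (running total: 2)
  'a' at position 4: vowel (running total: 3)
Total vowels: 3

3


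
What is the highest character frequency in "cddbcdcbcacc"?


Input: cddbcdcbcacc
Character counts:
  'a': 1
  'b': 2
  'c': 6
  'd': 3
Maximum frequency: 6

6


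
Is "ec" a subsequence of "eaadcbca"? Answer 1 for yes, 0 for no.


Check if "ec" is a subsequence of "eaadcbca"
Greedy scan:
  Position 0 ('e'): matches sub[0] = 'e'
  Position 1 ('a'): no match needed
  Position 2 ('a'): no match needed
  Position 3 ('d'): no match needed
  Position 4 ('c'): matches sub[1] = 'c'
  Position 5 ('b'): no match needed
  Position 6 ('c'): no match needed
  Position 7 ('a'): no match needed
All 2 characters matched => is a subsequence

1


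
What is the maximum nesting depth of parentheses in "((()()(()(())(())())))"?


Input: "((()()(()(())(())())))"
Tracking depth:
  Position 0 '(': depth becomes 1
  Position 1 '(': depth becomes 2
  Position 2 '(': depth becomes 3
  Position 3 ')': depth becomes 2
  Position 4 '(': depth becomes 3
  Position 5 ')': depth becomes 2
  Position 6 '(': depth becomes 3
  Position 7 '(': depth becomes 4
  Position 8 ')': depth becomes 3
  Position 9 '(': depth becomes 4
  Position 10 '(': depth becomes 5
  Position 11 ')': depth becomes 4
  Position 12 ')': depth becomes 3
  Position 13 '(': depth becomes 4
  Position 14 '(': depth becomes 5
  Position 15 ')': depth becomes 4
  Position 16 ')': depth becomes 3
  Position 17 '(': depth becomes 4
  Position 18 ')': depth becomes 3
  Position 19 ')': depth becomes 2
  Position 20 ')': depth becomes 1
  Position 21 ')': depth becomes 0
Maximum depth reached: 5

5


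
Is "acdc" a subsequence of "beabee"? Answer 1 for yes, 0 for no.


Check if "acdc" is a subsequence of "beabee"
Greedy scan:
  Position 0 ('b'): no match needed
  Position 1 ('e'): no match needed
  Position 2 ('a'): matches sub[0] = 'a'
  Position 3 ('b'): no match needed
  Position 4 ('e'): no match needed
  Position 5 ('e'): no match needed
Only matched 1/4 characters => not a subsequence

0


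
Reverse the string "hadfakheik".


Input: hadfakheik
Reading characters right to left:
  Position 9: 'k'
  Position 8: 'i'
  Position 7: 'e'
  Position 6: 'h'
  Position 5: 'k'
  Position 4: 'a'
  Position 3: 'f'
  Position 2: 'd'
  Position 1: 'a'
  Position 0: 'h'
Reversed: kiehkafdah

kiehkafdah


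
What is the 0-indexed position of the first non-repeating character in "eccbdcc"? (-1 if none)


Input: eccbdcc
Character frequencies:
  'b': 1
  'c': 4
  'd': 1
  'e': 1
Scanning left to right for freq == 1:
  Position 0 ('e'): unique! => answer = 0

0


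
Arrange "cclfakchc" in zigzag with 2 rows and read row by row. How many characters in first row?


Zigzag "cclfakchc" into 2 rows:
Placing characters:
  'c' => row 0
  'c' => row 1
  'l' => row 0
  'f' => row 1
  'a' => row 0
  'k' => row 1
  'c' => row 0
  'h' => row 1
  'c' => row 0
Rows:
  Row 0: "clacc"
  Row 1: "cfkh"
First row length: 5

5


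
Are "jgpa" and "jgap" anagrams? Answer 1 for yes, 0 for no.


Strings: "jgpa", "jgap"
Sorted first:  agjp
Sorted second: agjp
Sorted forms match => anagrams

1


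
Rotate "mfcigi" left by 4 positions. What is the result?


Input: "mfcigi", rotate left by 4
First 4 characters: "mfci"
Remaining characters: "gi"
Concatenate remaining + first: "gi" + "mfci" = "gimfci"

gimfci


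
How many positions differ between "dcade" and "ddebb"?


Comparing "dcade" and "ddebb" position by position:
  Position 0: 'd' vs 'd' => same
  Position 1: 'c' vs 'd' => DIFFER
  Position 2: 'a' vs 'e' => DIFFER
  Position 3: 'd' vs 'b' => DIFFER
  Position 4: 'e' vs 'b' => DIFFER
Positions that differ: 4

4


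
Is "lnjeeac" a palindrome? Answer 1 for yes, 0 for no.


Input: lnjeeac
Reversed: caeejnl
  Compare pos 0 ('l') with pos 6 ('c'): MISMATCH
  Compare pos 1 ('n') with pos 5 ('a'): MISMATCH
  Compare pos 2 ('j') with pos 4 ('e'): MISMATCH
Result: not a palindrome

0


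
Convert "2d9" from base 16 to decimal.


Input: "2d9" in base 16
Positional expansion:
  Digit '2' (value 2) x 16^2 = 512
  Digit 'd' (value 13) x 16^1 = 208
  Digit '9' (value 9) x 16^0 = 9
Sum = 729

729


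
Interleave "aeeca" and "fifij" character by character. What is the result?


Interleaving "aeeca" and "fifij":
  Position 0: 'a' from first, 'f' from second => "af"
  Position 1: 'e' from first, 'i' from second => "ei"
  Position 2: 'e' from first, 'f' from second => "ef"
  Position 3: 'c' from first, 'i' from second => "ci"
  Position 4: 'a' from first, 'j' from second => "aj"
Result: afeiefciaj

afeiefciaj


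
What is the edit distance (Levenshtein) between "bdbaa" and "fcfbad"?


Computing edit distance: "bdbaa" -> "fcfbad"
DP table:
           f    c    f    b    a    d
      0    1    2    3    4    5    6
  b   1    1    2    3    3    4    5
  d   2    2    2    3    4    4    4
  b   3    3    3    3    3    4    5
  a   4    4    4    4    4    3    4
  a   5    5    5    5    5    4    4
Edit distance = dp[5][6] = 4

4


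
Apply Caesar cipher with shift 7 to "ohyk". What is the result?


Caesar cipher: shift "ohyk" by 7
  'o' (pos 14) + 7 = pos 21 = 'v'
  'h' (pos 7) + 7 = pos 14 = 'o'
  'y' (pos 24) + 7 = pos 5 = 'f'
  'k' (pos 10) + 7 = pos 17 = 'r'
Result: vofr

vofr


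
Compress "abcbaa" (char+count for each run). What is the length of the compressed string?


Input: abcbaa
Runs:
  'a' x 1 => "a1"
  'b' x 1 => "b1"
  'c' x 1 => "c1"
  'b' x 1 => "b1"
  'a' x 2 => "a2"
Compressed: "a1b1c1b1a2"
Compressed length: 10

10


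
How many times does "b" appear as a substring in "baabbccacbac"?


Searching for "b" in "baabbccacbac"
Scanning each position:
  Position 0: "b" => MATCH
  Position 1: "a" => no
  Position 2: "a" => no
  Position 3: "b" => MATCH
  Position 4: "b" => MATCH
  Position 5: "c" => no
  Position 6: "c" => no
  Position 7: "a" => no
  Position 8: "c" => no
  Position 9: "b" => MATCH
  Position 10: "a" => no
  Position 11: "c" => no
Total occurrences: 4

4


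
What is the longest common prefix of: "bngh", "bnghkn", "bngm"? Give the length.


Words: bngh, bnghkn, bngm
  Position 0: all 'b' => match
  Position 1: all 'n' => match
  Position 2: all 'g' => match
  Position 3: ('h', 'h', 'm') => mismatch, stop
LCP = "bng" (length 3)

3


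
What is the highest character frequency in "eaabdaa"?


Input: eaabdaa
Character counts:
  'a': 4
  'b': 1
  'd': 1
  'e': 1
Maximum frequency: 4

4


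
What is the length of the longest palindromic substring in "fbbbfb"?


Input: "fbbbfb"
Checking substrings for palindromes:
  [0:5] "fbbbf" (len 5) => palindrome
  [1:4] "bbb" (len 3) => palindrome
  [3:6] "bfb" (len 3) => palindrome
  [1:3] "bb" (len 2) => palindrome
  [2:4] "bb" (len 2) => palindrome
Longest palindromic substring: "fbbbf" with length 5

5


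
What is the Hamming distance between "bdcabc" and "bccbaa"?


Comparing "bdcabc" and "bccbaa" position by position:
  Position 0: 'b' vs 'b' => same
  Position 1: 'd' vs 'c' => differ
  Position 2: 'c' vs 'c' => same
  Position 3: 'a' vs 'b' => differ
  Position 4: 'b' vs 'a' => differ
  Position 5: 'c' vs 'a' => differ
Total differences (Hamming distance): 4

4


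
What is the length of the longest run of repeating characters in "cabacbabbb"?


Input: "cabacbabbb"
Scanning for longest run:
  Position 1 ('a'): new char, reset run to 1
  Position 2 ('b'): new char, reset run to 1
  Position 3 ('a'): new char, reset run to 1
  Position 4 ('c'): new char, reset run to 1
  Position 5 ('b'): new char, reset run to 1
  Position 6 ('a'): new char, reset run to 1
  Position 7 ('b'): new char, reset run to 1
  Position 8 ('b'): continues run of 'b', length=2
  Position 9 ('b'): continues run of 'b', length=3
Longest run: 'b' with length 3

3


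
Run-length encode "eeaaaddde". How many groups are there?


Input: eeaaaddde
Scanning for consecutive runs:
  Group 1: 'e' x 2 (positions 0-1)
  Group 2: 'a' x 3 (positions 2-4)
  Group 3: 'd' x 3 (positions 5-7)
  Group 4: 'e' x 1 (positions 8-8)
Total groups: 4

4


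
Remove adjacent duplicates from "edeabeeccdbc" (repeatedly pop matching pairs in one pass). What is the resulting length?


Input: edeabeeccdbc
Stack-based adjacent duplicate removal:
  Read 'e': push. Stack: e
  Read 'd': push. Stack: ed
  Read 'e': push. Stack: ede
  Read 'a': push. Stack: edea
  Read 'b': push. Stack: edeab
  Read 'e': push. Stack: edeabe
  Read 'e': matches stack top 'e' => pop. Stack: edeab
  Read 'c': push. Stack: edeabc
  Read 'c': matches stack top 'c' => pop. Stack: edeab
  Read 'd': push. Stack: edeabd
  Read 'b': push. Stack: edeabdb
  Read 'c': push. Stack: edeabdbc
Final stack: "edeabdbc" (length 8)

8


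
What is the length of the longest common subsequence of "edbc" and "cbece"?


LCS of "edbc" and "cbece"
DP table:
           c    b    e    c    e
      0    0    0    0    0    0
  e   0    0    0    1    1    1
  d   0    0    0    1    1    1
  b   0    0    1    1    1    1
  c   0    1    1    1    2    2
LCS length = dp[4][5] = 2

2


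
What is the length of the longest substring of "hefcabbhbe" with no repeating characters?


Input: "hefcabbhbe"
Sliding window (track last position of each char):
  Position 0 ('h'): window [0,0] length 1 -- new best
  Position 1 ('e'): window [0,1] length 2 -- new best
  Position 2 ('f'): window [0,2] length 3 -- new best
  Position 3 ('c'): window [0,3] length 4 -- new best
  Position 4 ('a'): window [0,4] length 5 -- new best
  Position 5 ('b'): window [0,5] length 6 -- new best
  Position 6 ('b'): repeat (last at 5), move window start to 6
  Position 6 ('b'): window [6,6] length 1
  Position 7 ('h'): window [6,7] length 2
  Position 8 ('b'): repeat (last at 6), move window start to 7
  Position 8 ('b'): window [7,8] length 2
  Position 9 ('e'): window [7,9] length 3
Longest substring with no repeats: "hefcab" with length 6

6


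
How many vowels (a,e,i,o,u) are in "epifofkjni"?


Input: epifofkjni
Checking each character:
  'e' at position 0: vowel (running total: 1)
  'p' at position 1: consonant
  'i' at position 2: vowel (running total: 2)
  'f' at position 3: consonant
  'o' at position 4: vowel (running total: 3)
  'f' at position 5: consonant
  'k' at position 6: consonant
  'j' at position 7: consonant
  'n' at position 8: consonant
  'i' at position 9: vowel (running total: 4)
Total vowels: 4

4


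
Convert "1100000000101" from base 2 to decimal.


Input: "1100000000101" in base 2
Positional expansion:
  Digit '1' (value 1) x 2^12 = 4096
  Digit '1' (value 1) x 2^11 = 2048
  Digit '0' (value 0) x 2^10 = 0
  Digit '0' (value 0) x 2^9 = 0
  Digit '0' (value 0) x 2^8 = 0
  Digit '0' (value 0) x 2^7 = 0
  Digit '0' (value 0) x 2^6 = 0
  Digit '0' (value 0) x 2^5 = 0
  Digit '0' (value 0) x 2^4 = 0
  Digit '0' (value 0) x 2^3 = 0
  Digit '1' (value 1) x 2^2 = 4
  Digit '0' (value 0) x 2^1 = 0
  Digit '1' (value 1) x 2^0 = 1
Sum = 6149

6149


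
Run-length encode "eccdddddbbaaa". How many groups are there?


Input: eccdddddbbaaa
Scanning for consecutive runs:
  Group 1: 'e' x 1 (positions 0-0)
  Group 2: 'c' x 2 (positions 1-2)
  Group 3: 'd' x 5 (positions 3-7)
  Group 4: 'b' x 2 (positions 8-9)
  Group 5: 'a' x 3 (positions 10-12)
Total groups: 5

5


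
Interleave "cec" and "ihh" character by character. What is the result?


Interleaving "cec" and "ihh":
  Position 0: 'c' from first, 'i' from second => "ci"
  Position 1: 'e' from first, 'h' from second => "eh"
  Position 2: 'c' from first, 'h' from second => "ch"
Result: ciehch

ciehch


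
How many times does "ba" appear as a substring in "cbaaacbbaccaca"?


Searching for "ba" in "cbaaacbbaccaca"
Scanning each position:
  Position 0: "cb" => no
  Position 1: "ba" => MATCH
  Position 2: "aa" => no
  Position 3: "aa" => no
  Position 4: "ac" => no
  Position 5: "cb" => no
  Position 6: "bb" => no
  Position 7: "ba" => MATCH
  Position 8: "ac" => no
  Position 9: "cc" => no
  Position 10: "ca" => no
  Position 11: "ac" => no
  Position 12: "ca" => no
Total occurrences: 2

2


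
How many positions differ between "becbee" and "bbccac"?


Comparing "becbee" and "bbccac" position by position:
  Position 0: 'b' vs 'b' => same
  Position 1: 'e' vs 'b' => DIFFER
  Position 2: 'c' vs 'c' => same
  Position 3: 'b' vs 'c' => DIFFER
  Position 4: 'e' vs 'a' => DIFFER
  Position 5: 'e' vs 'c' => DIFFER
Positions that differ: 4

4


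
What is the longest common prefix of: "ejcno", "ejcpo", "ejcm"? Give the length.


Words: ejcno, ejcpo, ejcm
  Position 0: all 'e' => match
  Position 1: all 'j' => match
  Position 2: all 'c' => match
  Position 3: ('n', 'p', 'm') => mismatch, stop
LCP = "ejc" (length 3)

3


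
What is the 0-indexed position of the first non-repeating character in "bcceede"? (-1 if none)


Input: bcceede
Character frequencies:
  'b': 1
  'c': 2
  'd': 1
  'e': 3
Scanning left to right for freq == 1:
  Position 0 ('b'): unique! => answer = 0

0


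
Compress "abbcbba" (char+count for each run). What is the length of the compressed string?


Input: abbcbba
Runs:
  'a' x 1 => "a1"
  'b' x 2 => "b2"
  'c' x 1 => "c1"
  'b' x 2 => "b2"
  'a' x 1 => "a1"
Compressed: "a1b2c1b2a1"
Compressed length: 10

10


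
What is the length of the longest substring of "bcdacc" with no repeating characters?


Input: "bcdacc"
Sliding window (track last position of each char):
  Position 0 ('b'): window [0,0] length 1 -- new best
  Position 1 ('c'): window [0,1] length 2 -- new best
  Position 2 ('d'): window [0,2] length 3 -- new best
  Position 3 ('a'): window [0,3] length 4 -- new best
  Position 4 ('c'): repeat (last at 1), move window start to 2
  Position 4 ('c'): window [2,4] length 3
  Position 5 ('c'): repeat (last at 4), move window start to 5
  Position 5 ('c'): window [5,5] length 1
Longest substring with no repeats: "bcda" with length 4

4


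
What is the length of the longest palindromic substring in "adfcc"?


Input: "adfcc"
Checking substrings for palindromes:
  [3:5] "cc" (len 2) => palindrome
Longest palindromic substring: "cc" with length 2

2


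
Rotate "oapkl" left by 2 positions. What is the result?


Input: "oapkl", rotate left by 2
First 2 characters: "oa"
Remaining characters: "pkl"
Concatenate remaining + first: "pkl" + "oa" = "pkloa"

pkloa


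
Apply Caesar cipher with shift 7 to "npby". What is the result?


Caesar cipher: shift "npby" by 7
  'n' (pos 13) + 7 = pos 20 = 'u'
  'p' (pos 15) + 7 = pos 22 = 'w'
  'b' (pos 1) + 7 = pos 8 = 'i'
  'y' (pos 24) + 7 = pos 5 = 'f'
Result: uwif

uwif


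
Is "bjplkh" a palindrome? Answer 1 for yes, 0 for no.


Input: bjplkh
Reversed: hklpjb
  Compare pos 0 ('b') with pos 5 ('h'): MISMATCH
  Compare pos 1 ('j') with pos 4 ('k'): MISMATCH
  Compare pos 2 ('p') with pos 3 ('l'): MISMATCH
Result: not a palindrome

0


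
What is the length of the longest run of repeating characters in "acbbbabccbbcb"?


Input: "acbbbabccbbcb"
Scanning for longest run:
  Position 1 ('c'): new char, reset run to 1
  Position 2 ('b'): new char, reset run to 1
  Position 3 ('b'): continues run of 'b', length=2
  Position 4 ('b'): continues run of 'b', length=3
  Position 5 ('a'): new char, reset run to 1
  Position 6 ('b'): new char, reset run to 1
  Position 7 ('c'): new char, reset run to 1
  Position 8 ('c'): continues run of 'c', length=2
  Position 9 ('b'): new char, reset run to 1
  Position 10 ('b'): continues run of 'b', length=2
  Position 11 ('c'): new char, reset run to 1
  Position 12 ('b'): new char, reset run to 1
Longest run: 'b' with length 3

3


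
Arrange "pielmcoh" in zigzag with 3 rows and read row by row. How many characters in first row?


Zigzag "pielmcoh" into 3 rows:
Placing characters:
  'p' => row 0
  'i' => row 1
  'e' => row 2
  'l' => row 1
  'm' => row 0
  'c' => row 1
  'o' => row 2
  'h' => row 1
Rows:
  Row 0: "pm"
  Row 1: "ilch"
  Row 2: "eo"
First row length: 2

2


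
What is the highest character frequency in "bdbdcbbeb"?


Input: bdbdcbbeb
Character counts:
  'b': 5
  'c': 1
  'd': 2
  'e': 1
Maximum frequency: 5

5


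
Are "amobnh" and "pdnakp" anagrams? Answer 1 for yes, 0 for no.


Strings: "amobnh", "pdnakp"
Sorted first:  abhmno
Sorted second: adknpp
Differ at position 1: 'b' vs 'd' => not anagrams

0


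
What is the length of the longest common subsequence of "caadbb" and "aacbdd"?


LCS of "caadbb" and "aacbdd"
DP table:
           a    a    c    b    d    d
      0    0    0    0    0    0    0
  c   0    0    0    1    1    1    1
  a   0    1    1    1    1    1    1
  a   0    1    2    2    2    2    2
  d   0    1    2    2    2    3    3
  b   0    1    2    2    3    3    3
  b   0    1    2    2    3    3    3
LCS length = dp[6][6] = 3

3


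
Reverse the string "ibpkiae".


Input: ibpkiae
Reading characters right to left:
  Position 6: 'e'
  Position 5: 'a'
  Position 4: 'i'
  Position 3: 'k'
  Position 2: 'p'
  Position 1: 'b'
  Position 0: 'i'
Reversed: eaikpbi

eaikpbi


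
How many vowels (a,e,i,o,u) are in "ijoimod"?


Input: ijoimod
Checking each character:
  'i' at position 0: vowel (running total: 1)
  'j' at position 1: consonant
  'o' at position 2: vowel (running total: 2)
  'i' at position 3: vowel (running total: 3)
  'm' at position 4: consonant
  'o' at position 5: vowel (running total: 4)
  'd' at position 6: consonant
Total vowels: 4

4


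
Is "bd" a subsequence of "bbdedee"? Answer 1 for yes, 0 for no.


Check if "bd" is a subsequence of "bbdedee"
Greedy scan:
  Position 0 ('b'): matches sub[0] = 'b'
  Position 1 ('b'): no match needed
  Position 2 ('d'): matches sub[1] = 'd'
  Position 3 ('e'): no match needed
  Position 4 ('d'): no match needed
  Position 5 ('e'): no match needed
  Position 6 ('e'): no match needed
All 2 characters matched => is a subsequence

1


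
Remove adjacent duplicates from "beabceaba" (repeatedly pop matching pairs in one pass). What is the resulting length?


Input: beabceaba
Stack-based adjacent duplicate removal:
  Read 'b': push. Stack: b
  Read 'e': push. Stack: be
  Read 'a': push. Stack: bea
  Read 'b': push. Stack: beab
  Read 'c': push. Stack: beabc
  Read 'e': push. Stack: beabce
  Read 'a': push. Stack: beabcea
  Read 'b': push. Stack: beabceab
  Read 'a': push. Stack: beabceaba
Final stack: "beabceaba" (length 9)

9


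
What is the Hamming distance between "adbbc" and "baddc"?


Comparing "adbbc" and "baddc" position by position:
  Position 0: 'a' vs 'b' => differ
  Position 1: 'd' vs 'a' => differ
  Position 2: 'b' vs 'd' => differ
  Position 3: 'b' vs 'd' => differ
  Position 4: 'c' vs 'c' => same
Total differences (Hamming distance): 4

4


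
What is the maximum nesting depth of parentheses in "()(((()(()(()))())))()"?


Input: "()(((()(()(()))())))()"
Tracking depth:
  Position 0 '(': depth becomes 1
  Position 1 ')': depth becomes 0
  Position 2 '(': depth becomes 1
  Position 3 '(': depth becomes 2
  Position 4 '(': depth becomes 3
  Position 5 '(': depth becomes 4
  Position 6 ')': depth becomes 3
  Position 7 '(': depth becomes 4
  Position 8 '(': depth becomes 5
  Position 9 ')': depth becomes 4
  Position 10 '(': depth becomes 5
  Position 11 '(': depth becomes 6
  Position 12 ')': depth becomes 5
  Position 13 ')': depth becomes 4
  Position 14 ')': depth becomes 3
  Position 15 '(': depth becomes 4
  Position 16 ')': depth becomes 3
  Position 17 ')': depth becomes 2
  Position 18 ')': depth becomes 1
  Position 19 ')': depth becomes 0
  Position 20 '(': depth becomes 1
  Position 21 ')': depth becomes 0
Maximum depth reached: 6

6


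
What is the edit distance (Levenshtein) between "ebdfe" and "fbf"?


Computing edit distance: "ebdfe" -> "fbf"
DP table:
           f    b    f
      0    1    2    3
  e   1    1    2    3
  b   2    2    1    2
  d   3    3    2    2
  f   4    3    3    2
  e   5    4    4    3
Edit distance = dp[5][3] = 3

3


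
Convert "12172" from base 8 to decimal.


Input: "12172" in base 8
Positional expansion:
  Digit '1' (value 1) x 8^4 = 4096
  Digit '2' (value 2) x 8^3 = 1024
  Digit '1' (value 1) x 8^2 = 64
  Digit '7' (value 7) x 8^1 = 56
  Digit '2' (value 2) x 8^0 = 2
Sum = 5242

5242


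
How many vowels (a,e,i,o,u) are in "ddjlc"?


Input: ddjlc
Checking each character:
  'd' at position 0: consonant
  'd' at position 1: consonant
  'j' at position 2: consonant
  'l' at position 3: consonant
  'c' at position 4: consonant
Total vowels: 0

0


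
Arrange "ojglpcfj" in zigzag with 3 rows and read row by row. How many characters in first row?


Zigzag "ojglpcfj" into 3 rows:
Placing characters:
  'o' => row 0
  'j' => row 1
  'g' => row 2
  'l' => row 1
  'p' => row 0
  'c' => row 1
  'f' => row 2
  'j' => row 1
Rows:
  Row 0: "op"
  Row 1: "jlcj"
  Row 2: "gf"
First row length: 2

2


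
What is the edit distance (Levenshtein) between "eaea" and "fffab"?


Computing edit distance: "eaea" -> "fffab"
DP table:
           f    f    f    a    b
      0    1    2    3    4    5
  e   1    1    2    3    4    5
  a   2    2    2    3    3    4
  e   3    3    3    3    4    4
  a   4    4    4    4    3    4
Edit distance = dp[4][5] = 4

4


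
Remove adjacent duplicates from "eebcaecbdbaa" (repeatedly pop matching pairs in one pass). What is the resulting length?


Input: eebcaecbdbaa
Stack-based adjacent duplicate removal:
  Read 'e': push. Stack: e
  Read 'e': matches stack top 'e' => pop. Stack: (empty)
  Read 'b': push. Stack: b
  Read 'c': push. Stack: bc
  Read 'a': push. Stack: bca
  Read 'e': push. Stack: bcae
  Read 'c': push. Stack: bcaec
  Read 'b': push. Stack: bcaecb
  Read 'd': push. Stack: bcaecbd
  Read 'b': push. Stack: bcaecbdb
  Read 'a': push. Stack: bcaecbdba
  Read 'a': matches stack top 'a' => pop. Stack: bcaecbdb
Final stack: "bcaecbdb" (length 8)

8
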